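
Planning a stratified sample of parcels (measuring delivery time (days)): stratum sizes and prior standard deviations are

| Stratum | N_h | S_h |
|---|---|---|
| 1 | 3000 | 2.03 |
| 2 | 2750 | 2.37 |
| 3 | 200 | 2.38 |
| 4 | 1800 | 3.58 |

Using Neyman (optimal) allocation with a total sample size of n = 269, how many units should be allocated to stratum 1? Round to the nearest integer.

Neyman allocation: n_h = n · N_h S_h / Σ N_i S_i, with n = 269.
  stratum 1: N_h·S_h = 3000·2.03 = 6090.00
  stratum 2: N_h·S_h = 2750·2.37 = 6517.50
  stratum 3: N_h·S_h = 200·2.38 = 476.00
  stratum 4: N_h·S_h = 1800·3.58 = 6444.00
Σ N_h S_h = 19527.50
n for stratum 1 = 269·6090.00/19527.50 = 83.892 → 84

84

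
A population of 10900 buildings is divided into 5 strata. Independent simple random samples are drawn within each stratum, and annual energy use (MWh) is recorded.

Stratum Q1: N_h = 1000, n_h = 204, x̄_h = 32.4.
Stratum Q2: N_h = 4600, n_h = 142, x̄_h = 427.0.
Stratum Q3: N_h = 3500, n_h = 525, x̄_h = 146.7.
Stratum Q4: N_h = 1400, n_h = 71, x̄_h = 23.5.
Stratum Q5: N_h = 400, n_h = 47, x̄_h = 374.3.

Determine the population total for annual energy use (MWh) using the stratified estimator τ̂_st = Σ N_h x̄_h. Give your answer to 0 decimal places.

τ̂_st = Σ N_h x̄_h = 1000·32.4 + 4600·427.0 + 3500·146.7 + 1400·23.5 + 400·374.3 = 2692670

τ̂_st ≈ 2692670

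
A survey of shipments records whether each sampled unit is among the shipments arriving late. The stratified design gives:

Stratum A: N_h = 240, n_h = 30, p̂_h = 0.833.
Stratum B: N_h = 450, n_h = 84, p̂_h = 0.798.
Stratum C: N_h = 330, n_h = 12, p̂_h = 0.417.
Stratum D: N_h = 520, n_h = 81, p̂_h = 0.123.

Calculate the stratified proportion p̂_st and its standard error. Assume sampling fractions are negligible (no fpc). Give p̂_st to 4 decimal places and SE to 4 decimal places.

N = 1540; stratum weights W_h = N_h/N.
p̂_st = Σ W_h p̂_h = (240·0.833 + 450·0.798 + 330·0.417 + 520·0.123)/1540 = 0.49389
V̂(p̂_st) = Σ W_h² p̂_h(1−p̂_h)/(n_h−1):
  stratum A: (240/1540)²·0.833·0.167/29 = 0.000116505
  stratum B: (450/1540)²·0.798·0.202/83 = 0.000165829
  stratum C: (330/1540)²·0.417·0.583/11 = 0.00101484
  stratum D: (520/1540)²·0.123·0.877/80 = 0.000153738
V̂(p̂_st) = 0.00145091; SE = √V̂ = 0.0380909

p̂_st ≈ 0.4939, SE ≈ 0.0381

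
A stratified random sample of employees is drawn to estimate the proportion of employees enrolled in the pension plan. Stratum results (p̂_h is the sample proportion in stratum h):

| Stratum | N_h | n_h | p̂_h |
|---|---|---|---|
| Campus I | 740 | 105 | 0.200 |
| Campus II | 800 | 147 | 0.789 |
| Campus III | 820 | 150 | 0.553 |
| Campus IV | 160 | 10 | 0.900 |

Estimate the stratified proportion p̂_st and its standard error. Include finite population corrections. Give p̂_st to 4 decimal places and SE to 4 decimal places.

p̂_st ≈ 0.5463, SE ≈ 0.0197

N = 2520; stratum weights W_h = N_h/N.
p̂_st = Σ W_h p̂_h = (740·0.200 + 800·0.789 + 820·0.553 + 160·0.900)/2520 = 0.54629
V̂(p̂_st) = Σ W_h² (1 − n_h/N_h) p̂_h(1−p̂_h)/(n_h−1):
  stratum Campus I: (740/2520)²·(1 − 105/740)·0.200·0.800/104 = 0.000113839
  stratum Campus II: (800/2520)²·(1 − 147/800)·0.789·0.211/146 = 9.38013e-05
  stratum Campus III: (820/2520)²·(1 − 150/820)·0.553·0.447/149 = 0.000143527
  stratum Campus IV: (160/2520)²·(1 − 10/160)·0.900·0.100/9 = 3.77929e-05
V̂(p̂_st) = 0.00038896; SE = √V̂ = 0.0197221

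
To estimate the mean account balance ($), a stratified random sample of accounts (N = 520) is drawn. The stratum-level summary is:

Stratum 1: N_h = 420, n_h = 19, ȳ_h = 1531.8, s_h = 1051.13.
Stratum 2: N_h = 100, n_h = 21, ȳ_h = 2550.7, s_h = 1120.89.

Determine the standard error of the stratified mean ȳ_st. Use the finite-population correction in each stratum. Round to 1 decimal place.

SE(ȳ_st) ≈ 194.9

V̂(ȳ_st) = Σ W_h² (1 − n_h/N_h) s_h²/n_h, with W_h = N_h/N and N = 520:
  stratum 1: (420/520)²·(1 − 19/420)·1051.13²/19 = 36219.8
  stratum 2: (100/520)²·(1 − 21/100)·1120.89²/21 = 1747.94
V̂(ȳ_st) = 37967.8
SE(ȳ_st) = √37967.8 = 194.853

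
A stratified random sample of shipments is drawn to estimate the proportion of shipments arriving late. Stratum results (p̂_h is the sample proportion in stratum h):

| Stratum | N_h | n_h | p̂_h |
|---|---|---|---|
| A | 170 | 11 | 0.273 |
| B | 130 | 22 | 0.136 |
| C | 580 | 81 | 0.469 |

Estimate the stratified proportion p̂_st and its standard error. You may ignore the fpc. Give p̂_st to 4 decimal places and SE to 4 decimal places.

p̂_st ≈ 0.3819, SE ≈ 0.0471

N = 880; stratum weights W_h = N_h/N.
p̂_st = Σ W_h p̂_h = (170·0.273 + 130·0.136 + 580·0.469)/880 = 0.38194
V̂(p̂_st) = Σ W_h² p̂_h(1−p̂_h)/(n_h−1):
  stratum A: (170/880)²·0.273·0.727/10 = 0.000740678
  stratum B: (130/880)²·0.136·0.864/21 = 0.000122111
  stratum C: (580/880)²·0.469·0.531/80 = 0.00135228
V̂(p̂_st) = 0.00221507; SE = √V̂ = 0.0470646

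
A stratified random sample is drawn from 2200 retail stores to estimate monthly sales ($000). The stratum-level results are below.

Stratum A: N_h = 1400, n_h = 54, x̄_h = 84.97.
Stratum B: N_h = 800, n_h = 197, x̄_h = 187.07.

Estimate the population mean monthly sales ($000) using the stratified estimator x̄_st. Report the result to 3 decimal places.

N = Σ N_h = 2200. Stratum weights W_h = N_h/N.
x̄_st = (1400·84.97 + 800·187.07) / 2200 = 122.09727

x̄_st ≈ 122.097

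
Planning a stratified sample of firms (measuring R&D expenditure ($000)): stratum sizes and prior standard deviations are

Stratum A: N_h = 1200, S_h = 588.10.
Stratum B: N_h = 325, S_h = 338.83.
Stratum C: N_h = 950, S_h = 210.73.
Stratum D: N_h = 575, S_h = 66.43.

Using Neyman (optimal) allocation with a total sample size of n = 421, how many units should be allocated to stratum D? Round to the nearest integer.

Neyman allocation: n_h = n · N_h S_h / Σ N_i S_i, with n = 421.
  stratum A: N_h·S_h = 1200·588.10 = 705720.00
  stratum B: N_h·S_h = 325·338.83 = 110119.75
  stratum C: N_h·S_h = 950·210.73 = 200193.50
  stratum D: N_h·S_h = 575·66.43 = 38197.25
Σ N_h S_h = 1054230.50
n for stratum D = 421·38197.25/1054230.50 = 15.254 → 15

15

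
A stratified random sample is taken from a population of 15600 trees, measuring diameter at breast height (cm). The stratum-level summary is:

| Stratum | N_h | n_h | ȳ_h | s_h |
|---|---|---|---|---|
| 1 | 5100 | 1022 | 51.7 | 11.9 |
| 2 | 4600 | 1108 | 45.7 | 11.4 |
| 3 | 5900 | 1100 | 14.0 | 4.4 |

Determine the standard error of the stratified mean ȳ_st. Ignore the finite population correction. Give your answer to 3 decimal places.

V̂(ȳ_st) = Σ W_h² s_h²/n_h, with W_h = N_h/N and N = 15600:
  stratum 1: (5100/15600)²·11.9²/1022 = 0.0148093
  stratum 2: (4600/15600)²·11.4²/1108 = 0.0101985
  stratum 3: (5900/15600)²·4.4²/1100 = 0.00251749
V̂(ȳ_st) = 0.0275253
SE(ȳ_st) = √0.0275253 = 0.165907

SE(ȳ_st) ≈ 0.166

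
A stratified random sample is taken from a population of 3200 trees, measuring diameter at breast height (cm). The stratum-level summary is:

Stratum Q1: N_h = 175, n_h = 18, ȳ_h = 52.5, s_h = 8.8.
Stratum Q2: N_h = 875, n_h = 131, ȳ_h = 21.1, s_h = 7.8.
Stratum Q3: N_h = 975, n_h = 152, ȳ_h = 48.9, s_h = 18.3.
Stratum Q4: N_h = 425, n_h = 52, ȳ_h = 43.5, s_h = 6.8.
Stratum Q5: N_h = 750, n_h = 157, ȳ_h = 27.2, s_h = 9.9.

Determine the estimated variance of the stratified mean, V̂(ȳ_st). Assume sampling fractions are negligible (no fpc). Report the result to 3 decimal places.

V̂(ȳ_st) ≈ 0.302

V̂(ȳ_st) = Σ W_h² s_h²/n_h, with W_h = N_h/N and N = 3200:
  stratum Q1: (175/3200)²·8.8²/18 = 0.0128668
  stratum Q2: (875/3200)²·7.8²/131 = 0.0347243
  stratum Q3: (975/3200)²·18.3²/152 = 0.204535
  stratum Q4: (425/3200)²·6.8²/52 = 0.0156853
  stratum Q5: (750/3200)²·9.9²/157 = 0.034292
V̂(ȳ_st) = 0.302104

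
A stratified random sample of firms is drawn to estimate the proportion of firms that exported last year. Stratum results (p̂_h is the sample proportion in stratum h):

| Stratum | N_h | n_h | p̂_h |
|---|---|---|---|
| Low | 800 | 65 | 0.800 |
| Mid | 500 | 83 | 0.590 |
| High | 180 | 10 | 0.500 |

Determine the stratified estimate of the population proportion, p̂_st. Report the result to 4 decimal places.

N = 1480; stratum weights W_h = N_h/N.
p̂_st = Σ W_h p̂_h = (800·0.800 + 500·0.590 + 180·0.500)/1480 = 0.69257

p̂_st ≈ 0.6926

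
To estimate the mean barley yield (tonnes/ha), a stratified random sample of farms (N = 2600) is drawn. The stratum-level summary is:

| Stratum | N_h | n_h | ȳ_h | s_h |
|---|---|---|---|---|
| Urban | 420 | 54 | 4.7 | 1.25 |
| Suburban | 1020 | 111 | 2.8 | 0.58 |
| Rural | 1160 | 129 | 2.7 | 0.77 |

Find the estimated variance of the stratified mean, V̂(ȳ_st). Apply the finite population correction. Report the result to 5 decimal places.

V̂(ȳ_st) = Σ W_h² (1 − n_h/N_h) s_h²/n_h, with W_h = N_h/N and N = 2600:
  stratum Urban: (420/2600)²·(1 − 54/420)·1.25²/54 = 0.000657976
  stratum Suburban: (1020/2600)²·(1 − 111/1020)·0.58²/111 = 0.000415672
  stratum Rural: (1160/2600)²·(1 − 129/1160)·0.77²/129 = 0.000813133
V̂(ȳ_st) = 0.00188678

V̂(ȳ_st) ≈ 0.00189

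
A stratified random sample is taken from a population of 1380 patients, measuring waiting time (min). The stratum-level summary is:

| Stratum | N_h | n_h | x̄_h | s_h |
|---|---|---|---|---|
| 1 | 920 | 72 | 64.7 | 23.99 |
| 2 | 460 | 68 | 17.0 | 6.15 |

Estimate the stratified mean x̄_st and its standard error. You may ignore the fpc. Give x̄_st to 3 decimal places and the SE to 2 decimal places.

x̄_st = Σ W_h x̄_h = (920·64.7 + 460·17.0)/1380 = 48.80000
V̂(x̄_st) = Σ W_h² s_h²/n_h, with W_h = N_h/N and N = 1380:
  stratum 1: (920/1380)²·23.99²/72 = 3.55259
  stratum 2: (460/1380)²·6.15²/68 = 0.0618015
V̂(x̄_st) = 3.61439
SE(x̄_st) = √3.61439 = 1.90116

x̄_st ≈ 48.800, SE ≈ 1.90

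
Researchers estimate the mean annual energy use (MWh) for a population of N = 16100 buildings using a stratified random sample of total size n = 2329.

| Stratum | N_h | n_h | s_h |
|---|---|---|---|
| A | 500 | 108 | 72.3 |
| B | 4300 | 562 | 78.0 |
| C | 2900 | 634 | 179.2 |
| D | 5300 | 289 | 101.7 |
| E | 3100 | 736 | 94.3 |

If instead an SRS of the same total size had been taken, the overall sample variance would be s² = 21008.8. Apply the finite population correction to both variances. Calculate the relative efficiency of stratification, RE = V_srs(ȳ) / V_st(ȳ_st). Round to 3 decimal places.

RE ≈ 1.286

V̂(ȳ_st) = Σ W_h² (1 − n_h/N_h) s_h²/n_h, with W_h = N_h/N and N = 16100:
  stratum A: (500/16100)²·(1 − 108/500)·72.3²/108 = 0.036598
  stratum B: (4300/16100)²·(1 − 562/4300)·78.0²/562 = 0.671288
  stratum C: (2900/16100)²·(1 − 634/2900)·179.2²/634 = 1.28408
  stratum D: (5300/16100)²·(1 − 289/5300)·101.7²/289 = 3.66685
  stratum E: (3100/16100)²·(1 − 736/3100)·94.3²/736 = 0.341588
V_st = 6.0004
V_srs = (1 − 2329/16100)·21008.8/2329 = 7.71563
Relative efficiency = V_srs / V_st = 7.71563/6.0004 = 1.2859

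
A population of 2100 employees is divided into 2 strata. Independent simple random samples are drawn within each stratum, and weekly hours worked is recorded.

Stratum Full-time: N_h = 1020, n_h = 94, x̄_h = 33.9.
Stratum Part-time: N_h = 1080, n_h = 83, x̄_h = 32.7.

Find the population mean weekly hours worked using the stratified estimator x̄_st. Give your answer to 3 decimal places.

x̄_st ≈ 33.283

N = Σ N_h = 2100. Stratum weights W_h = N_h/N.
x̄_st = (1020·33.9 + 1080·32.7) / 2100 = 33.28286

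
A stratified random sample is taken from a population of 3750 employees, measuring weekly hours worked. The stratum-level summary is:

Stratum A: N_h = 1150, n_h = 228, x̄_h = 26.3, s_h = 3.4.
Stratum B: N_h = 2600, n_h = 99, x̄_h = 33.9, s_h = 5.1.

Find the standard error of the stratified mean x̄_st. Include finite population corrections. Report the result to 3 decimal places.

SE(x̄_st) ≈ 0.354

V̂(x̄_st) = Σ W_h² (1 − n_h/N_h) s_h²/n_h, with W_h = N_h/N and N = 3750:
  stratum A: (1150/3750)²·(1 − 228/1150)·3.4²/228 = 0.00382287
  stratum B: (2600/3750)²·(1 − 99/2600)·5.1²/99 = 0.121487
V̂(x̄_st) = 0.12531
SE(x̄_st) = √0.12531 = 0.353991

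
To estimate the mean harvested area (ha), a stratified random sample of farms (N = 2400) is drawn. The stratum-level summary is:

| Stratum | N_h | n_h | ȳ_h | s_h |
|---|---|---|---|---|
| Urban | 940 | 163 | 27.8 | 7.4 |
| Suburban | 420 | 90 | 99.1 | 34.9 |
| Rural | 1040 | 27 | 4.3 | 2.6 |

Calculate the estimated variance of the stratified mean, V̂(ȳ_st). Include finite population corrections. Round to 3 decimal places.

V̂(ȳ_st) = Σ W_h² (1 − n_h/N_h) s_h²/n_h, with W_h = N_h/N and N = 2400:
  stratum Urban: (940/2400)²·(1 − 163/940)·7.4²/163 = 0.0425993
  stratum Suburban: (420/2400)²·(1 − 90/420)·34.9²/90 = 0.325649
  stratum Rural: (1040/2400)²·(1 − 27/1040)·2.6²/27 = 0.0457934
V̂(ȳ_st) = 0.414041

V̂(ȳ_st) ≈ 0.414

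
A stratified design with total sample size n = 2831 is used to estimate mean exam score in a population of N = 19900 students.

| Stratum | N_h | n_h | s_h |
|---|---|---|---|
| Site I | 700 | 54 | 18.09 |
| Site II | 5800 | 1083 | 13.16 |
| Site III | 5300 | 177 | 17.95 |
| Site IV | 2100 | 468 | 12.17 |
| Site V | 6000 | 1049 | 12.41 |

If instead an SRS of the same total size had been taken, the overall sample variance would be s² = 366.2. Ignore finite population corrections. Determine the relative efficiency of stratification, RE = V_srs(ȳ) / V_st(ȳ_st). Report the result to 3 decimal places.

V̂(ȳ_st) = Σ W_h² s_h²/n_h, with W_h = N_h/N and N = 19900:
  stratum Site I: (700/19900)²·18.09²/54 = 0.00749848
  stratum Site II: (5800/19900)²·13.16²/1083 = 0.0135842
  stratum Site III: (5300/19900)²·17.95²/177 = 0.129122
  stratum Site IV: (2100/19900)²·12.17²/468 = 0.00352426
  stratum Site V: (6000/19900)²·12.41²/1049 = 0.0133464
V_st = 0.167076
V_srs = s²/n = 366.2/2831 = 0.129354
Relative efficiency = V_srs / V_st = 0.129354/0.167076 = 0.7742

RE ≈ 0.774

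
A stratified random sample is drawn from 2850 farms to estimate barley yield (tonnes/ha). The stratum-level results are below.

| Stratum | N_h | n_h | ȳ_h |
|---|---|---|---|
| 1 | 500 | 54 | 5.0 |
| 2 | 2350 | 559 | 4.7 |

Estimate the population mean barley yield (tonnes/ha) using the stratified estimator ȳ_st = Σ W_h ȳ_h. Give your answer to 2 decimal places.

ȳ_st ≈ 4.75

N = Σ N_h = 2850. Stratum weights W_h = N_h/N.
ȳ_st = (500·5.0 + 2350·4.7) / 2850 = 4.7526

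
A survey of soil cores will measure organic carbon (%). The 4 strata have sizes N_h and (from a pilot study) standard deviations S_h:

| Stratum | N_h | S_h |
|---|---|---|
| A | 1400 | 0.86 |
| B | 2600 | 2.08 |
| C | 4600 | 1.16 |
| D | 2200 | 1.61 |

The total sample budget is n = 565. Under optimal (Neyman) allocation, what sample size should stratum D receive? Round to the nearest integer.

129

Neyman allocation: n_h = n · N_h S_h / Σ N_i S_i, with n = 565.
  stratum A: N_h·S_h = 1400·0.86 = 1204.00
  stratum B: N_h·S_h = 2600·2.08 = 5408.00
  stratum C: N_h·S_h = 4600·1.16 = 5336.00
  stratum D: N_h·S_h = 2200·1.61 = 3542.00
Σ N_h S_h = 15490.00
n for stratum D = 565·3542.00/15490.00 = 129.195 → 129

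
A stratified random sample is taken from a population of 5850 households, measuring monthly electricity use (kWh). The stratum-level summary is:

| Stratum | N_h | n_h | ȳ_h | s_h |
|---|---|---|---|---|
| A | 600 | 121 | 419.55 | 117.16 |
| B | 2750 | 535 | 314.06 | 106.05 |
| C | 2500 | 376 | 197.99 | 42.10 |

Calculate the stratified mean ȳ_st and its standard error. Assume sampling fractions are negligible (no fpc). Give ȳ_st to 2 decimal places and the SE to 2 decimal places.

ȳ_st = Σ W_h ȳ_h = (600·419.55 + 2750·314.06 + 2500·197.99)/5850 = 275.27692
V̂(ȳ_st) = Σ W_h² s_h²/n_h, with W_h = N_h/N and N = 5850:
  stratum A: (600/5850)²·117.16²/121 = 1.19334
  stratum B: (2750/5850)²·106.05²/535 = 4.64538
  stratum C: (2500/5850)²·42.10²/376 = 0.860884
V̂(ȳ_st) = 6.6996
SE(ȳ_st) = √6.6996 = 2.58836

ȳ_st ≈ 275.28, SE ≈ 2.59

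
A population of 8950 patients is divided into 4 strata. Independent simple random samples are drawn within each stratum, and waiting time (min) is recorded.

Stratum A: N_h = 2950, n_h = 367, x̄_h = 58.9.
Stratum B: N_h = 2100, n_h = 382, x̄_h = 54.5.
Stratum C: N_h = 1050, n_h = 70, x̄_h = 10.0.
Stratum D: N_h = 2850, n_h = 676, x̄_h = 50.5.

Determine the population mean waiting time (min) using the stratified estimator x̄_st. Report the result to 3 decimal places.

x̄_st ≈ 49.456

N = Σ N_h = 8950. Stratum weights W_h = N_h/N.
x̄_st = (2950·58.9 + 2100·54.5 + 1050·10.0 + 2850·50.5) / 8950 = 49.45587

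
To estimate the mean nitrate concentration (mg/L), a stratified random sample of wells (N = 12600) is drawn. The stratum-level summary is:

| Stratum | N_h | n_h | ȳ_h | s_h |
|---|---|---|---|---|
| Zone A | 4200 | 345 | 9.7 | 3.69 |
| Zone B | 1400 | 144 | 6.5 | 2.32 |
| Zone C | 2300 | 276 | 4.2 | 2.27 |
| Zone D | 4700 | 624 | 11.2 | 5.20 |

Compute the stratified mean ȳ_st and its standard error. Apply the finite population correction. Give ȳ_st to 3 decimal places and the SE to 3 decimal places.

ȳ_st = Σ W_h ȳ_h = (4200·9.7 + 1400·6.5 + 2300·4.2 + 4700·11.2)/12600 = 8.90000
V̂(ȳ_st) = Σ W_h² (1 − n_h/N_h) s_h²/n_h, with W_h = N_h/N and N = 12600:
  stratum Zone A: (4200/12600)²·(1 − 345/4200)·3.69²/345 = 0.004025
  stratum Zone B: (1400/12600)²·(1 − 144/1400)·2.32²/144 = 0.00041399
  stratum Zone C: (2300/12600)²·(1 − 276/2300)·2.27²/276 = 0.000547444
  stratum Zone D: (4700/12600)²·(1 − 624/4700)·5.20²/624 = 0.00522893
V̂(ȳ_st) = 0.0102154
SE(ȳ_st) = √0.0102154 = 0.101071

ȳ_st ≈ 8.900, SE ≈ 0.101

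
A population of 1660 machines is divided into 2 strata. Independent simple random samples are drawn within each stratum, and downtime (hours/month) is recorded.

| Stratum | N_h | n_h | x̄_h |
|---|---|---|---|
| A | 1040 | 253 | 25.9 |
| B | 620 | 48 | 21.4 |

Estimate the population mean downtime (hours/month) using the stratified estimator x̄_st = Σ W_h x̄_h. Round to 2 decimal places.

x̄_st ≈ 24.22

N = Σ N_h = 1660. Stratum weights W_h = N_h/N.
x̄_st = (1040·25.9 + 620·21.4) / 1660 = 24.2193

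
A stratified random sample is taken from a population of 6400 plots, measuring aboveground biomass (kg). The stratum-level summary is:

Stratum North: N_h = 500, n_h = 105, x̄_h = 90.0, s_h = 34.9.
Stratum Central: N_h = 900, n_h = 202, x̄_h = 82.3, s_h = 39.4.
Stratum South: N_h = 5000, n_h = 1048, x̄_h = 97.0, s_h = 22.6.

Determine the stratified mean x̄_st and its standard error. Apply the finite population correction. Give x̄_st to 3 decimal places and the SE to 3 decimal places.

x̄_st ≈ 94.386, SE ≈ 0.639

x̄_st = Σ W_h x̄_h = (500·90.0 + 900·82.3 + 5000·97.0)/6400 = 94.38594
V̂(x̄_st) = Σ W_h² (1 − n_h/N_h) s_h²/n_h, with W_h = N_h/N and N = 6400:
  stratum North: (500/6400)²·(1 − 105/500)·34.9²/105 = 0.0559331
  stratum Central: (900/6400)²·(1 − 202/900)·39.4²/202 = 0.117863
  stratum South: (5000/6400)²·(1 − 1048/5000)·22.6²/1048 = 0.235116
V̂(x̄_st) = 0.408913
SE(x̄_st) = √0.408913 = 0.639463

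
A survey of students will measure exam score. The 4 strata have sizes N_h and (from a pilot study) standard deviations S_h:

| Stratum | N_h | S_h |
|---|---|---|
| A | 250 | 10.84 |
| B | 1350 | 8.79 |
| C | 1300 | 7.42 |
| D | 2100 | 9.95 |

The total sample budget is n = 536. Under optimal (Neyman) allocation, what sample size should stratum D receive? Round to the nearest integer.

248

Neyman allocation: n_h = n · N_h S_h / Σ N_i S_i, with n = 536.
  stratum A: N_h·S_h = 250·10.84 = 2710.00
  stratum B: N_h·S_h = 1350·8.79 = 11866.50
  stratum C: N_h·S_h = 1300·7.42 = 9646.00
  stratum D: N_h·S_h = 2100·9.95 = 20895.00
Σ N_h S_h = 45117.50
n for stratum D = 536·20895.00/45117.50 = 248.234 → 248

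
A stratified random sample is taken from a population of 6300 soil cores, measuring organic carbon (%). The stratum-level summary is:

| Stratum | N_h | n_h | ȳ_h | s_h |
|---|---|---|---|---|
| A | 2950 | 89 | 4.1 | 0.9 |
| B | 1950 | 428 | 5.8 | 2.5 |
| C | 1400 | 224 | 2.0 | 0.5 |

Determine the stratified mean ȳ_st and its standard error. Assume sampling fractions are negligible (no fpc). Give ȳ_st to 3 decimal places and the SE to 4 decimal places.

ȳ_st ≈ 4.160, SE ≈ 0.0587

ȳ_st = Σ W_h ȳ_h = (2950·4.1 + 1950·5.8 + 1400·2.0)/6300 = 4.15952
V̂(ȳ_st) = Σ W_h² s_h²/n_h, with W_h = N_h/N and N = 6300:
  stratum A: (2950/6300)²·0.9²/89 = 0.00199553
  stratum B: (1950/6300)²·2.5²/428 = 0.00139902
  stratum C: (1400/6300)²·0.5²/224 = 5.51146e-05
V̂(ȳ_st) = 0.00344966
SE(ȳ_st) = √0.00344966 = 0.0587338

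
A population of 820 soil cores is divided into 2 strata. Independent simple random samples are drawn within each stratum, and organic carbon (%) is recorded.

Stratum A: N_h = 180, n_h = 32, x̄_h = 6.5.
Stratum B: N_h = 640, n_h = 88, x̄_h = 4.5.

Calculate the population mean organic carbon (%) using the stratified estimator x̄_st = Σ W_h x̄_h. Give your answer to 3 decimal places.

x̄_st ≈ 4.939

N = Σ N_h = 820. Stratum weights W_h = N_h/N.
x̄_st = (180·6.5 + 640·4.5) / 820 = 4.93902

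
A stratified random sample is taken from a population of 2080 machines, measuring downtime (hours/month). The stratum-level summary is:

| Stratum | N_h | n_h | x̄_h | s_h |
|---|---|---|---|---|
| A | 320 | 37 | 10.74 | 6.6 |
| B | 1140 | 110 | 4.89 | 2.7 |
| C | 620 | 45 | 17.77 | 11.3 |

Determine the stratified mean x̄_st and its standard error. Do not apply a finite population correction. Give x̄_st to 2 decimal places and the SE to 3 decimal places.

x̄_st = Σ W_h x̄_h = (320·10.74 + 1140·4.89 + 620·17.77)/2080 = 9.62923
V̂(x̄_st) = Σ W_h² s_h²/n_h, with W_h = N_h/N and N = 2080:
  stratum A: (320/2080)²·6.6²/37 = 0.027865
  stratum B: (1140/2080)²·2.7²/110 = 0.0199076
  stratum C: (620/2080)²·11.3²/45 = 0.252116
V̂(x̄_st) = 0.299889
SE(x̄_st) = √0.299889 = 0.547621

x̄_st ≈ 9.63, SE ≈ 0.548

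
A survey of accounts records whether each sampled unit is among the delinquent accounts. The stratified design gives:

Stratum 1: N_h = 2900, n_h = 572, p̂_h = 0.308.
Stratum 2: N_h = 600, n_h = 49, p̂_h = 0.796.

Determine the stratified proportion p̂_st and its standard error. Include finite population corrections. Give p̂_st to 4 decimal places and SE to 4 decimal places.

N = 3500; stratum weights W_h = N_h/N.
p̂_st = Σ W_h p̂_h = (2900·0.308 + 600·0.796)/3500 = 0.39166
V̂(p̂_st) = Σ W_h² (1 − n_h/N_h) p̂_h(1−p̂_h)/(n_h−1):
  stratum 1: (2900/3500)²·(1 − 572/2900)·0.308·0.692/571 = 0.000205715
  stratum 2: (600/3500)²·(1 − 49/600)·0.796·0.204/48 = 9.12996e-05
V̂(p̂_st) = 0.000297014; SE = √V̂ = 0.0172341

p̂_st ≈ 0.3917, SE ≈ 0.0172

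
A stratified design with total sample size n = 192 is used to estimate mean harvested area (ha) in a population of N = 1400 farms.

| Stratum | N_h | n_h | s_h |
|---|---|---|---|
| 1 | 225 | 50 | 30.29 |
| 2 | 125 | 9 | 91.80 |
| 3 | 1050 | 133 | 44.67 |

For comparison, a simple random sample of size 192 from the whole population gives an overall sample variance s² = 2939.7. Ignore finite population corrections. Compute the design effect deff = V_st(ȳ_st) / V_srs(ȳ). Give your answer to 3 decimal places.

deff ≈ 1.070

V̂(ȳ_st) = Σ W_h² s_h²/n_h, with W_h = N_h/N and N = 1400:
  stratum 1: (225/1400)²·30.29²/50 = 0.473955
  stratum 2: (125/1400)²·91.80²/9 = 7.4646
  stratum 3: (1050/1400)²·44.67²/133 = 8.43923
V_st = 16.3778
V_srs = s²/n = 2939.7/192 = 15.3109
deff = V_st / V_srs = 16.3778/15.3109 = 1.0697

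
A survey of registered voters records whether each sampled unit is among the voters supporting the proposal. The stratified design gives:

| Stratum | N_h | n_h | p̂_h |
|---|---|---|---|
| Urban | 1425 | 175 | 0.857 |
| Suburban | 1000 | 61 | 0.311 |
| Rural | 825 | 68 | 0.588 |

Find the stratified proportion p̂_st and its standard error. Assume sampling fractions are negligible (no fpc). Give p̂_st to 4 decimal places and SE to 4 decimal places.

N = 3250; stratum weights W_h = N_h/N.
p̂_st = Σ W_h p̂_h = (1425·0.857 + 1000·0.311 + 825·0.588)/3250 = 0.62072
V̂(p̂_st) = Σ W_h² p̂_h(1−p̂_h)/(n_h−1):
  stratum Urban: (1425/3250)²·0.857·0.143/174 = 0.000135404
  stratum Suburban: (1000/3250)²·0.311·0.689/60 = 0.000338113
  stratum Rural: (825/3250)²·0.588·0.412/67 = 0.000232992
V̂(p̂_st) = 0.000706508; SE = √V̂ = 0.0265802

p̂_st ≈ 0.6207, SE ≈ 0.0266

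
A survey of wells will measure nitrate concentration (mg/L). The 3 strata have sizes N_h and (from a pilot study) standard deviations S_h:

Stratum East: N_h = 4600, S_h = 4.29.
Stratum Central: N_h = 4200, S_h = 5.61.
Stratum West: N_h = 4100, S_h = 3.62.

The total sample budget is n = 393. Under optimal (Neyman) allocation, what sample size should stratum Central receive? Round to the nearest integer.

159

Neyman allocation: n_h = n · N_h S_h / Σ N_i S_i, with n = 393.
  stratum East: N_h·S_h = 4600·4.29 = 19734.00
  stratum Central: N_h·S_h = 4200·5.61 = 23562.00
  stratum West: N_h·S_h = 4100·3.62 = 14842.00
Σ N_h S_h = 58138.00
n for stratum Central = 393·23562.00/58138.00 = 159.274 → 159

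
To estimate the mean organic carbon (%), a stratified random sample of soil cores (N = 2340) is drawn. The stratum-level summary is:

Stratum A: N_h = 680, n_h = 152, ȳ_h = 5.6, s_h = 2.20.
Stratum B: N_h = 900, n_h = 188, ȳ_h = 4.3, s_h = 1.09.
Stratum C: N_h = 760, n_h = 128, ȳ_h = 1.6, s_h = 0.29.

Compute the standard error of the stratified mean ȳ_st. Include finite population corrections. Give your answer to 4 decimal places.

SE(ȳ_st) ≈ 0.0537

V̂(ȳ_st) = Σ W_h² (1 − n_h/N_h) s_h²/n_h, with W_h = N_h/N and N = 2340:
  stratum A: (680/2340)²·(1 − 152/680)·2.20²/152 = 0.00208792
  stratum B: (900/2340)²·(1 − 188/900)·1.09²/188 = 0.000739581
  stratum C: (760/2340)²·(1 − 128/760)·0.29²/128 = 5.76348e-05
V̂(ȳ_st) = 0.00288513
SE(ȳ_st) = √0.00288513 = 0.0537134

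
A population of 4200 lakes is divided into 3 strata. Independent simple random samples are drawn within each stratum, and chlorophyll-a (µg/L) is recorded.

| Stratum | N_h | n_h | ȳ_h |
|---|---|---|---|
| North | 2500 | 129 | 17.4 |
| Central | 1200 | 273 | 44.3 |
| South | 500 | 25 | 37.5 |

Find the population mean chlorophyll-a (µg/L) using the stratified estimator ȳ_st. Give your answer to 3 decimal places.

ȳ_st ≈ 27.479

N = Σ N_h = 4200. Stratum weights W_h = N_h/N.
ȳ_st = (2500·17.4 + 1200·44.3 + 500·37.5) / 4200 = 27.47857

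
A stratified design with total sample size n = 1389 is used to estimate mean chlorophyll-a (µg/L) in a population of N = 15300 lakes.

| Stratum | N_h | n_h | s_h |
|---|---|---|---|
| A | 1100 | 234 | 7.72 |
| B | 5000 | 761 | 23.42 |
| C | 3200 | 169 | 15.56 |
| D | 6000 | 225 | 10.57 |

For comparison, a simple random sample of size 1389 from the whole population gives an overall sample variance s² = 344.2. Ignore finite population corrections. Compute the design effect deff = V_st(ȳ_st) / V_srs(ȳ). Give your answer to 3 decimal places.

V̂(ȳ_st) = Σ W_h² s_h²/n_h, with W_h = N_h/N and N = 15300:
  stratum A: (1100/15300)²·7.72²/234 = 0.0013165
  stratum B: (5000/15300)²·23.42²/761 = 0.0769744
  stratum C: (3200/15300)²·15.56²/169 = 0.0626685
  stratum D: (6000/15300)²·10.57²/225 = 0.0763637
V_st = 0.217323
V_srs = s²/n = 344.2/1389 = 0.247804
deff = V_st / V_srs = 0.217323/0.247804 = 0.8770

deff ≈ 0.877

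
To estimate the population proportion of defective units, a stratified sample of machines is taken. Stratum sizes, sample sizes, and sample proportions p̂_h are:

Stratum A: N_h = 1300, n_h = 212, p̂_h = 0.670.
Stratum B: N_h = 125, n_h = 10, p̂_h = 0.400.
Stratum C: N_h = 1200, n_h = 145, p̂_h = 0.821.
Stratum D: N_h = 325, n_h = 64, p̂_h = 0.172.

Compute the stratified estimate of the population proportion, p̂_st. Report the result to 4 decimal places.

N = 2950; stratum weights W_h = N_h/N.
p̂_st = Σ W_h p̂_h = (1300·0.670 + 125·0.400 + 1200·0.821 + 325·0.172)/2950 = 0.66512

p̂_st ≈ 0.6651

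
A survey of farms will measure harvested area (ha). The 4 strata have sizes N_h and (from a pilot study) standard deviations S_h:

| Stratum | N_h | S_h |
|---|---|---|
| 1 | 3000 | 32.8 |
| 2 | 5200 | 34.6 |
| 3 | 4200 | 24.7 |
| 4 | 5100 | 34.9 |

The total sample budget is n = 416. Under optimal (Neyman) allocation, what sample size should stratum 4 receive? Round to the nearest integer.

132

Neyman allocation: n_h = n · N_h S_h / Σ N_i S_i, with n = 416.
  stratum 1: N_h·S_h = 3000·32.8 = 98400.00
  stratum 2: N_h·S_h = 5200·34.6 = 179920.00
  stratum 3: N_h·S_h = 4200·24.7 = 103740.00
  stratum 4: N_h·S_h = 5100·34.9 = 177990.00
Σ N_h S_h = 560050.00
n for stratum 4 = 416·177990.00/560050.00 = 132.209 → 132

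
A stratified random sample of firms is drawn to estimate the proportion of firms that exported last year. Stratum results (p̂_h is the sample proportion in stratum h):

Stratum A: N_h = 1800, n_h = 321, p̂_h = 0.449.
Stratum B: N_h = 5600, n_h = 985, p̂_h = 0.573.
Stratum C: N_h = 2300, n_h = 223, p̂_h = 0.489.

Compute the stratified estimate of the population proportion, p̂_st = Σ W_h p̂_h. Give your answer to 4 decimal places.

p̂_st ≈ 0.5301

N = 9700; stratum weights W_h = N_h/N.
p̂_st = Σ W_h p̂_h = (1800·0.449 + 5600·0.573 + 2300·0.489)/9700 = 0.53007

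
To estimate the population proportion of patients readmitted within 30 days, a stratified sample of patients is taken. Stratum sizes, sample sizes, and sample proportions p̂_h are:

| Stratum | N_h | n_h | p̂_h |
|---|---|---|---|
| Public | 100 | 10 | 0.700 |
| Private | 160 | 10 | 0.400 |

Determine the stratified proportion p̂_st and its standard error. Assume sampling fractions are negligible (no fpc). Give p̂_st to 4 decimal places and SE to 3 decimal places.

p̂_st ≈ 0.5154, SE ≈ 0.116

N = 260; stratum weights W_h = N_h/N.
p̂_st = Σ W_h p̂_h = (100·0.700 + 160·0.400)/260 = 0.51538
V̂(p̂_st) = Σ W_h² p̂_h(1−p̂_h)/(n_h−1):
  stratum Public: (100/260)²·0.700·0.300/9 = 0.00345168
  stratum Private: (160/260)²·0.400·0.600/9 = 0.0100986
V̂(p̂_st) = 0.0135503; SE = √V̂ = 0.116406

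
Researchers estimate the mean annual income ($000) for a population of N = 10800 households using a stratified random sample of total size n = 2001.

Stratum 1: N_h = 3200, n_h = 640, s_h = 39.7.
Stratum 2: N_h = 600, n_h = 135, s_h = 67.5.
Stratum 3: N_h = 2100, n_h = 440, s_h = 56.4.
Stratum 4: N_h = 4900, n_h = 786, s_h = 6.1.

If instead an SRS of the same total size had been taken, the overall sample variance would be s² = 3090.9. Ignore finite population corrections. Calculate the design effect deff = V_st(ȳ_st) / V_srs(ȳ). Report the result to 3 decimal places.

deff ≈ 0.391

V̂(ȳ_st) = Σ W_h² s_h²/n_h, with W_h = N_h/N and N = 10800:
  stratum 1: (3200/10800)²·39.7²/640 = 0.216199
  stratum 2: (600/10800)²·67.5²/135 = 0.104167
  stratum 3: (2100/10800)²·56.4²/440 = 0.273336
  stratum 4: (4900/10800)²·6.1²/786 = 0.009745
V_st = 0.603446
V_srs = s²/n = 3090.9/2001 = 1.54468
deff = V_st / V_srs = 0.603446/1.54468 = 0.3907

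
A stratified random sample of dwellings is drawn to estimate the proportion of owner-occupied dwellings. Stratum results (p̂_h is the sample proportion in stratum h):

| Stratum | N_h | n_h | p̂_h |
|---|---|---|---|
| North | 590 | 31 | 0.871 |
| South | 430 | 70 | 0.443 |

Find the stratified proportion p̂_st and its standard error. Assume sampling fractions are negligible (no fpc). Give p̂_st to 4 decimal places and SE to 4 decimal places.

p̂_st ≈ 0.6906, SE ≈ 0.0435

N = 1020; stratum weights W_h = N_h/N.
p̂_st = Σ W_h p̂_h = (590·0.871 + 430·0.443)/1020 = 0.69057
V̂(p̂_st) = Σ W_h² p̂_h(1−p̂_h)/(n_h−1):
  stratum North: (590/1020)²·0.871·0.129/30 = 0.00125311
  stratum South: (430/1020)²·0.443·0.557/69 = 0.000635545
V̂(p̂_st) = 0.00188866; SE = √V̂ = 0.0434587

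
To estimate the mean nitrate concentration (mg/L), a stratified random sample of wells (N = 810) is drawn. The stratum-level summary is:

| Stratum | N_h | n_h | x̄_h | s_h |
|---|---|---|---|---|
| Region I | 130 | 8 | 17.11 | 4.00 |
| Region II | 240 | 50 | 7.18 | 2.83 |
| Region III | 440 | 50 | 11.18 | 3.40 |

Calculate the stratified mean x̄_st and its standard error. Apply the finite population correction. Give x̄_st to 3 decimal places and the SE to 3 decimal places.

x̄_st ≈ 10.947, SE ≈ 0.346

x̄_st = Σ W_h x̄_h = (130·17.11 + 240·7.18 + 440·11.18)/810 = 10.94654
V̂(x̄_st) = Σ W_h² (1 − n_h/N_h) s_h²/n_h, with W_h = N_h/N and N = 810:
  stratum Region I: (130/810)²·(1 − 8/130)·4.00²/8 = 0.0483463
  stratum Region II: (240/810)²·(1 − 50/240)·2.83²/50 = 0.0111326
  stratum Region III: (440/810)²·(1 − 50/440)·3.40²/50 = 0.0604693
V̂(x̄_st) = 0.119948
SE(x̄_st) = √0.119948 = 0.346335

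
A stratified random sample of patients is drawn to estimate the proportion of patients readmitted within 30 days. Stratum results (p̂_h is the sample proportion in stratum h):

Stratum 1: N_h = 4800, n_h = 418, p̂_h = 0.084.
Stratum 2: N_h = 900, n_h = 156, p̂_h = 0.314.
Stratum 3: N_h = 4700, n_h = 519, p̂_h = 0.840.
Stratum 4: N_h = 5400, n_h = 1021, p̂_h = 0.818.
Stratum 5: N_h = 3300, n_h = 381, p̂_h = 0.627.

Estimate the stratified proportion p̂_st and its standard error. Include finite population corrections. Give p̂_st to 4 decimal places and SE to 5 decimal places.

N = 19100; stratum weights W_h = N_h/N.
p̂_st = Σ W_h p̂_h = (4800·0.084 + 900·0.314 + 4700·0.840 + 5400·0.818 + 3300·0.627)/19100 = 0.58220
V̂(p̂_st) = Σ W_h² (1 − n_h/N_h) p̂_h(1−p̂_h)/(n_h−1):
  stratum 1: (4800/19100)²·(1 − 418/4800)·0.084·0.916/417 = 1.06386e-05
  stratum 2: (900/19100)²·(1 − 156/900)·0.314·0.686/155 = 2.55077e-06
  stratum 3: (4700/19100)²·(1 − 519/4700)·0.840·0.160/518 = 1.39759e-05
  stratum 4: (5400/19100)²·(1 − 1021/5400)·0.818·0.182/1020 = 9.46077e-06
  stratum 5: (3300/19100)²·(1 − 381/3300)·0.627·0.373/380 = 1.62508e-05
V̂(p̂_st) = 5.28769e-05; SE = √V̂ = 0.00727165

p̂_st ≈ 0.5822, SE ≈ 0.00727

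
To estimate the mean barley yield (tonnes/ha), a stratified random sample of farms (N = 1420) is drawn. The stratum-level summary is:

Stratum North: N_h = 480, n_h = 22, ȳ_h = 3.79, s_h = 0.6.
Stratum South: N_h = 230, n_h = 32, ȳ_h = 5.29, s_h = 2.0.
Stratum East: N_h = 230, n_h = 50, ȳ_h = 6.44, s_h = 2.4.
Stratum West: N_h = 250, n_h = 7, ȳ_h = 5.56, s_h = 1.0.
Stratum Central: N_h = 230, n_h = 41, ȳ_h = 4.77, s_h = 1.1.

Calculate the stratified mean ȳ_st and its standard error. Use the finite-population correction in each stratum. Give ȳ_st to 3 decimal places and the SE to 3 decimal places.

ȳ_st ≈ 4.933, SE ≈ 0.109

ȳ_st = Σ W_h ȳ_h = (480·3.79 + 230·5.29 + 230·6.44 + 250·5.56 + 230·4.77)/1420 = 4.93254
V̂(ȳ_st) = Σ W_h² (1 − n_h/N_h) s_h²/n_h, with W_h = N_h/N and N = 1420:
  stratum North: (480/1420)²·(1 − 22/480)·0.6²/22 = 0.00178406
  stratum South: (230/1420)²·(1 − 32/230)·2.0²/32 = 0.0028231
  stratum East: (230/1420)²·(1 − 50/230)·2.4²/50 = 0.00236524
  stratum West: (250/1420)²·(1 − 7/250)·1.0²/7 = 0.00430399
  stratum Central: (230/1420)²·(1 − 41/230)·1.1²/41 = 0.00063623
V̂(ȳ_st) = 0.0119126
SE(ȳ_st) = √0.0119126 = 0.109145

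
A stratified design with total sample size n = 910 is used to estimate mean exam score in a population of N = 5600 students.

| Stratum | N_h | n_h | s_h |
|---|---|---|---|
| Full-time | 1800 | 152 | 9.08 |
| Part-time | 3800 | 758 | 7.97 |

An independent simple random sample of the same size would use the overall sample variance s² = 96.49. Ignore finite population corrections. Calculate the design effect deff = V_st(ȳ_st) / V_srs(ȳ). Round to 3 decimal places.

V̂(ȳ_st) = Σ W_h² s_h²/n_h, with W_h = N_h/N and N = 5600:
  stratum Full-time: (1800/5600)²·9.08²/152 = 0.0560399
  stratum Part-time: (3800/5600)²·7.97²/758 = 0.0385868
V_st = 0.0946266
V_srs = s²/n = 96.49/910 = 0.106033
deff = V_st / V_srs = 0.0946266/0.106033 = 0.8924

deff ≈ 0.892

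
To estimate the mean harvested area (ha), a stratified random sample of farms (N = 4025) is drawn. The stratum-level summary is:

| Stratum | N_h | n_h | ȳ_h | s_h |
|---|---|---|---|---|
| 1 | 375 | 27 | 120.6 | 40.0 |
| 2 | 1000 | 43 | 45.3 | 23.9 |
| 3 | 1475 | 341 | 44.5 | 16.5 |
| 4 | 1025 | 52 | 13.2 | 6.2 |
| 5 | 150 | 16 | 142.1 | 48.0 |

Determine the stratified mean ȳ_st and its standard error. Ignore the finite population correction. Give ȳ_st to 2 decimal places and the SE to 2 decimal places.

ȳ_st = Σ W_h ȳ_h = (375·120.6 + 1000·45.3 + 1475·44.5 + 1025·13.2 + 150·142.1)/4025 = 47.45528
V̂(ȳ_st) = Σ W_h² s_h²/n_h, with W_h = N_h/N and N = 4025:
  stratum 1: (375/4025)²·40.0²/27 = 0.514383
  stratum 2: (1000/4025)²·23.9²/43 = 0.819965
  stratum 3: (1475/4025)²·16.5²/341 = 0.107218
  stratum 4: (1025/4025)²·6.2²/52 = 0.0479398
  stratum 5: (150/4025)²·48.0²/16 = 0.199992
V̂(ȳ_st) = 1.6895
SE(ȳ_st) = √1.6895 = 1.29981

ȳ_st ≈ 47.46, SE ≈ 1.30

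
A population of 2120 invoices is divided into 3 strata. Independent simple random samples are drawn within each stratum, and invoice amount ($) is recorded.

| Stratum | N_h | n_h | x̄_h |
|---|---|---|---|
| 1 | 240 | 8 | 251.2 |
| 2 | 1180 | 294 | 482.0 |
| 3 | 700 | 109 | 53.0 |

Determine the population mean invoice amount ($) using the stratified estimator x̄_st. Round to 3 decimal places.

N = Σ N_h = 2120. Stratum weights W_h = N_h/N.
x̄_st = (240·251.2 + 1180·482.0 + 700·53.0) / 2120 = 314.22075

x̄_st ≈ 314.221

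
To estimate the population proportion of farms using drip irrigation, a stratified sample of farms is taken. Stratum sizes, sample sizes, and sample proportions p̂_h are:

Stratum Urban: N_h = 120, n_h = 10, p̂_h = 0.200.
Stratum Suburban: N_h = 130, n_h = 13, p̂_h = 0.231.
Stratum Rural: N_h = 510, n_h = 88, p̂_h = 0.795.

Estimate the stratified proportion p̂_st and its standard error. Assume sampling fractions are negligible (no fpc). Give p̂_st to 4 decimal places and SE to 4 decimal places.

N = 760; stratum weights W_h = N_h/N.
p̂_st = Σ W_h p̂_h = (120·0.200 + 130·0.231 + 510·0.795)/760 = 0.60458
V̂(p̂_st) = Σ W_h² p̂_h(1−p̂_h)/(n_h−1):
  stratum Urban: (120/760)²·0.200·0.800/9 = 0.000443213
  stratum Suburban: (130/760)²·0.231·0.769/12 = 0.000433128
  stratum Rural: (510/760)²·0.795·0.205/87 = 0.000843558
V̂(p̂_st) = 0.0017199; SE = √V̂ = 0.0414717

p̂_st ≈ 0.6046, SE ≈ 0.0415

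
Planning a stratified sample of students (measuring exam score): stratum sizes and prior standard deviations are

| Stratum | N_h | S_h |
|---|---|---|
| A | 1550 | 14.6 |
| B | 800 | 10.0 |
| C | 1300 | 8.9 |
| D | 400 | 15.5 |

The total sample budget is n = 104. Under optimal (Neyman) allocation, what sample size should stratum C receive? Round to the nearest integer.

25

Neyman allocation: n_h = n · N_h S_h / Σ N_i S_i, with n = 104.
  stratum A: N_h·S_h = 1550·14.6 = 22630.00
  stratum B: N_h·S_h = 800·10.0 = 8000.00
  stratum C: N_h·S_h = 1300·8.9 = 11570.00
  stratum D: N_h·S_h = 400·15.5 = 6200.00
Σ N_h S_h = 48400.00
n for stratum C = 104·11570.00/48400.00 = 24.861 → 25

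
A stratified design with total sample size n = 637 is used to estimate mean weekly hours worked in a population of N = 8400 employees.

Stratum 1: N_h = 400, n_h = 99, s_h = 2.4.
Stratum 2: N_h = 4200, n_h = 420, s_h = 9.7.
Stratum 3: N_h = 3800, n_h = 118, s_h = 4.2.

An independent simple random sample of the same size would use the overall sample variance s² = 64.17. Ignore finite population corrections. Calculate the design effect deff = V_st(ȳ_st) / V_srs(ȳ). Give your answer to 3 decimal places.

V̂(ȳ_st) = Σ W_h² s_h²/n_h, with W_h = N_h/N and N = 8400:
  stratum 1: (400/8400)²·2.4²/99 = 0.000131932
  stratum 2: (4200/8400)²·9.7²/420 = 0.056006
  stratum 3: (3800/8400)²·4.2²/118 = 0.0305932
V_st = 0.0867311
V_srs = s²/n = 64.17/637 = 0.100738
deff = V_st / V_srs = 0.0867311/0.100738 = 0.8610

deff ≈ 0.861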